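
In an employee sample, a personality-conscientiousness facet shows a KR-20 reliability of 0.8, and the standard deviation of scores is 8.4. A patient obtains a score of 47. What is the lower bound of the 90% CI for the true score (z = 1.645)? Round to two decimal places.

SEM = 8.4000×√(1 − 0.8000) ≃ 3.7566
1.645 × SEM ≃ 6.1796
Lower limit = 47 − 6.1796 ≃ 40.8204

40.82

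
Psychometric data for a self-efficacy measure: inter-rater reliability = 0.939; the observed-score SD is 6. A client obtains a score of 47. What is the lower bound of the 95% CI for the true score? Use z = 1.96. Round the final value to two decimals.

SEM = 6.0000 × √(1 − 0.9390) = 6.0000 × √0.0610 ≈ 6.0000 × 0.2470 ≈ 1.4819
Margin = 1.96 × 1.4819 ≈ 2.9045
Lower limit = 47 − 2.9045 ≈ 44.0955

44.10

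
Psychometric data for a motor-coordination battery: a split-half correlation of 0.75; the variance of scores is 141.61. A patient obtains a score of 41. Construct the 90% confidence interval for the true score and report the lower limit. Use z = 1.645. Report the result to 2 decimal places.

SD = √141.61 = 11.9000
Spearman-Brown: r = 2(0.75) / (1 + 0.75) = 1.5000 / 1.7500 ≈ 0.8571
SEM = 11.9000·√(1 − 0.8571) ≈ 4.4978
Half-width = 1.645·4.4978 ≈ 7.3988
Lower bound: 41 − 7.3988 = 33.6012

33.60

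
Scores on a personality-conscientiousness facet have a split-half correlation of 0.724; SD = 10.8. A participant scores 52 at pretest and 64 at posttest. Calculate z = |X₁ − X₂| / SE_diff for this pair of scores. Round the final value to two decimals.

Full-length reliability (Spearman-Brown) = 2(0.724)/(1+0.724) ≃ 0.840
The standard error of measurement is 10.800·√(1 − 0.840) ≃ 10.800·0.400 ≃ 4.321.
SE_diff = √2 · SEM ≃ 6.111
z = 12 / 6.111 ≃ 1.964

1.96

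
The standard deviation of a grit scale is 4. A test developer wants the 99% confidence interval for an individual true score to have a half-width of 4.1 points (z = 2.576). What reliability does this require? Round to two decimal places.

Required SEM = 4.1 / 2.576 ≈ 1.5916
r = 1 − (1.5916/4)² ≈ 1 − 0.1583 ≈ 0.8417

0.84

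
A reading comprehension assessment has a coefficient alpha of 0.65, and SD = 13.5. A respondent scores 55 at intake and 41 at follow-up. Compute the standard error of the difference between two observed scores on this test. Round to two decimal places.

The standard error of measurement is 13.50000*√(1 − 0.65000) ≃ 13.50000*0.59161 ≃ 7.98671.
SE_diff = √2 * SEM ≃ 11.29491

11.29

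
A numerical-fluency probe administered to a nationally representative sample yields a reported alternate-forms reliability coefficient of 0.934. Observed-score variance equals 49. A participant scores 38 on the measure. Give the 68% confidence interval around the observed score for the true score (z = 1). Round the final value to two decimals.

[36.20, 39.80]

SD = √49 ≈ 7.00000
SEM = 7.00000 · √(1 − 0.93400) = 7.00000 · √0.06600 ≈ 7.00000 · 0.25690 ≈ 1.79833
Half-width = 1·1.79833 ≈ 1.79833
Interval: (36.20167, 39.79833)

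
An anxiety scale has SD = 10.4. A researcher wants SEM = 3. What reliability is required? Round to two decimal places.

r = 1 − (SEM / SD)² = 1 − (3.0000 / 10.4)² ≃ 1 − 0.0832 ≃ 0.9168

0.92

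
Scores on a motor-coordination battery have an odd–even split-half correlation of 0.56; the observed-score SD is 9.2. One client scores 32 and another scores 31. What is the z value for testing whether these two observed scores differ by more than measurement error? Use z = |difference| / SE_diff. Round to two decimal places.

Spearman-Brown: r = 2(0.56) / (1 + 0.56) = 1.1200 / 1.5600 ≈ 0.7179
SEM = 9.2000 × √(1 − 0.7179) = 9.2000 × √0.2821 ≈ 9.2000 × 0.5311 ≈ 4.8860
SE_diff = SEM × √2 ≈ 4.8860 × 1.4142 ≈ 6.9098
z = 1 / 6.9098 ≈ 0.1447

0.14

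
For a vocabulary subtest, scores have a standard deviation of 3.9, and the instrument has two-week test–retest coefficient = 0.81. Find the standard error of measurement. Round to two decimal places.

1.70

The standard error of measurement is 3.9000×√(1 − 0.8100) ≈ 3.9000×0.4359 ≈ 1.7000.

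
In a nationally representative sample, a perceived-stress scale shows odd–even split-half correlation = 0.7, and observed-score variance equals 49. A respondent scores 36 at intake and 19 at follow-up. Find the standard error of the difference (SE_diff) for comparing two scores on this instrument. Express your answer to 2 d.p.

4.16

σ = 49^(1/2) = 7.000
Spearman-Brown: r = 2(0.7) / (1 + 0.7) = 1.400 / 1.700 ≈ 0.824
SEM = 7.000 · √(1 − 0.824) = 7.000 · √0.176 ≈ 7.000 · 0.420 ≈ 2.941
SE_diff = SEM · √2 ≈ 2.941 · 1.414 ≈ 4.159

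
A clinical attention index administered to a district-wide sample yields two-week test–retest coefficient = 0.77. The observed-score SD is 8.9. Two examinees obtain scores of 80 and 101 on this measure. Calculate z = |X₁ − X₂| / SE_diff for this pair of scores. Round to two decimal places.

SEM = 8.900 × √(1 − 0.770) = 8.900 × √0.230 ≃ 8.900 × 0.480 ≃ 4.268
SE_diff = SEM × √2 ≃ 4.268 × 1.414 ≃ 6.036
z = 21 / 6.036 ≃ 3.479

3.48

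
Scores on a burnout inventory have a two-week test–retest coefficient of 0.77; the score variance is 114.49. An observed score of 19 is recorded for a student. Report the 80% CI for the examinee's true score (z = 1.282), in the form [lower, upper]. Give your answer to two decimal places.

[12.42, 25.58]

SD = √114.49 = 10.70000
The standard error of measurement is 10.70000*√(1 − 0.77000) ≈ 10.70000*0.47958 ≈ 5.13154.
1.282 * SEM ≈ 6.57863
CI = 19 ± 6.57863 → [12.42137, 25.57863]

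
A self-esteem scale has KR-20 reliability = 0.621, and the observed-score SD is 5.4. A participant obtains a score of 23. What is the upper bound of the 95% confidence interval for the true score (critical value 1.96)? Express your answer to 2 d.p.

SEM = 5.400*√(1 − 0.621) ≈ 3.324
Half-width = 1.96*3.324 ≈ 6.516
Upper bound: 23 + 6.516 = 29.516

29.52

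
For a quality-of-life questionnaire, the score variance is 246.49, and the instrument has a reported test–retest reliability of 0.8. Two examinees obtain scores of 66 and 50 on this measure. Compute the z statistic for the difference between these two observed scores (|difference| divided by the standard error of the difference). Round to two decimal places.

σ = 246.49^(1/2) = 15.7000
SEM = 15.7000*√(1 − 0.8000) ≃ 7.0213
SE_diff = √2 * SEM ≃ 9.9296
z = |66 − 50| / 9.9296 = 16 / 9.9296 ≃ 1.6114

1.61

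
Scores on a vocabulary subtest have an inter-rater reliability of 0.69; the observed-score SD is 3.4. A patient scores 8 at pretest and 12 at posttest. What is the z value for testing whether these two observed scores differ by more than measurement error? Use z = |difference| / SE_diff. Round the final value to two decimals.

1.49

The standard error of measurement is 3.4000*√(1 − 0.6900) ≈ 3.4000*0.5568 ≈ 1.8930.
SE_diff = √2 * SEM ≈ 2.6772
z = |8 − 12| / 2.6772 = 4 / 2.6772 ≈ 1.4941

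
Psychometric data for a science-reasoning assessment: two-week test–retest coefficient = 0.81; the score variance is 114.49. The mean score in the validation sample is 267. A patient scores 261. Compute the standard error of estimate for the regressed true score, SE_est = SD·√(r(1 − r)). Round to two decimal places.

4.20

σ = 114.49^(1/2) = 10.70000
SE_est = SD · √(r(1 − r)) = 10.70000 · √0.15390 ≈ 10.70000 · 0.39230 ≈ 4.19762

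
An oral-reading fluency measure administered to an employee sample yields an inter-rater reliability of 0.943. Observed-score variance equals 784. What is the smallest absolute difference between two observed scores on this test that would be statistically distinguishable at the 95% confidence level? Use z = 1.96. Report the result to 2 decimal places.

18.53

SD = √784 = 28.00000
SEM = 28.00000×√(1 − 0.94300) ≈ 6.68491
Standard error of the difference = 6.68491·√2 ≈ 9.45389
Smallest detectable difference = 1.96×9.45389 ≈ 18.52962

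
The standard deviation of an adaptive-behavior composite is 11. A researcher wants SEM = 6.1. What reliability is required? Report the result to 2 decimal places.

r = 1 − (6.100/11)² ≈ 1 − 0.308 ≈ 0.692

0.69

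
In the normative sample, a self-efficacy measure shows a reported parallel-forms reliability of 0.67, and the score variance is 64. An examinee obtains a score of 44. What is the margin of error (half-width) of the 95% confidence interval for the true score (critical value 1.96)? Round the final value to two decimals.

9.01

σ = 64^(1/2) = 8.0000
SEM = 8.0000 * √(1 − 0.6700) = 8.0000 * √0.3300 ≈ 8.0000 * 0.5745 ≈ 4.5957
1.96 * SEM ≈ 9.0075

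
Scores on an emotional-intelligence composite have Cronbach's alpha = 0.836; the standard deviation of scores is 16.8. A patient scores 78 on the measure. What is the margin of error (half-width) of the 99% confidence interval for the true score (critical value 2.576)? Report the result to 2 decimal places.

SEM = 16.8000 * √(1 − 0.8360) = 16.8000 * √0.1640 ≈ 16.8000 * 0.4050 ≈ 6.8035
Half-width = 2.576*6.8035 ≈ 17.5258

17.53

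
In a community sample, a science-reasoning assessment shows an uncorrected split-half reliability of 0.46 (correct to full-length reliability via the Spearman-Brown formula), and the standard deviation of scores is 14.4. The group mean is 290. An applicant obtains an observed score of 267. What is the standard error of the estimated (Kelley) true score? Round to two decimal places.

6.95

r_full = 2·0.46 / (1 + 0.46) ≃ 0.6301
SE_est = SD × √(r(1 − r)) = 14.4000 × √0.2331 ≃ 14.4000 × 0.4828 ≃ 6.9519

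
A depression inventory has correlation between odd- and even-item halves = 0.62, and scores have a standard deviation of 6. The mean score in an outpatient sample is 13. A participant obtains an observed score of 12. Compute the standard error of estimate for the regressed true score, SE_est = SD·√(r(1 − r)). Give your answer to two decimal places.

Spearman-Brown: r = 2(0.62) / (1 + 0.62) = 1.240 / 1.620 ≃ 0.765
SE_est = SD * √(r(1 − r)) = 6.000 * √0.180 ≃ 6.000 * 0.424 ≃ 2.542

2.54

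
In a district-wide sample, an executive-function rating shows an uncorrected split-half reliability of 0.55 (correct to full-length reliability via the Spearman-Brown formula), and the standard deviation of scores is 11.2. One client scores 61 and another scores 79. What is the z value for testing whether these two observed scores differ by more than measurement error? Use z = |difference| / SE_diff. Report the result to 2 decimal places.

Spearman-Brown: r = 2(0.55) / (1 + 0.55) = 1.1000 / 1.5500 ≃ 0.7097
SEM = 11.2000 · √(1 − 0.7097) = 11.2000 · √0.2903 ≃ 11.2000 · 0.5388 ≃ 6.0347
SE_diff = √2 · SEM ≃ 8.5344
z = |61 − 79| / 8.5344 = 18 / 8.5344 ≃ 2.1091

2.11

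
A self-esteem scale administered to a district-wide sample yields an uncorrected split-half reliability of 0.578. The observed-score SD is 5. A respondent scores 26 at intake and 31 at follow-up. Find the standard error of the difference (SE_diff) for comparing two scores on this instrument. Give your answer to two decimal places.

3.66

Spearman-Brown: r = 2(0.578) / (1 + 0.578) = 1.15600 / 1.57800 ≃ 0.73257
SEM = 5.00000 * √(1 − 0.73257) = 5.00000 * √0.26743 ≃ 5.00000 * 0.51713 ≃ 2.58567
SE_diff = SEM * √2 ≃ 2.58567 * 1.41421 ≃ 3.65669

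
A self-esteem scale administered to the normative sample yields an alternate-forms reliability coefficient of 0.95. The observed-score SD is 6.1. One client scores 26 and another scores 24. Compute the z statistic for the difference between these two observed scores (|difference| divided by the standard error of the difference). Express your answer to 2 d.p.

SEM = 6.1000 · √(1 − 0.9500) = 6.1000 · √0.0500 ≃ 6.1000 · 0.2236 ≃ 1.3640
Standard error of the difference = 1.3640·√2 ≃ 1.9290
z = |26 − 24| / 1.9290 = 2 / 1.9290 ≃ 1.0368

1.04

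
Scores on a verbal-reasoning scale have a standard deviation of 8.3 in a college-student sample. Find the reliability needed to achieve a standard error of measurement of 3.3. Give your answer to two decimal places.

r = 1 − (3.30000/8.3)² ≈ 1 − 0.15808 ≈ 0.84192

0.84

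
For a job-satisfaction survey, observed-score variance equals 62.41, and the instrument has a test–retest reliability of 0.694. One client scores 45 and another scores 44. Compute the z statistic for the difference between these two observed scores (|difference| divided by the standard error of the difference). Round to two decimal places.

σ = 62.41^(1/2) = 7.90000
SEM = 7.90000 · √(1 − 0.69400) = 7.90000 · √0.30600 ≈ 7.90000 · 0.55317 ≈ 4.37006
SE_diff = SEM · √2 ≈ 4.37006 · 1.41421 ≈ 6.18020
z = 1 / 6.18020 ≈ 0.16181

0.16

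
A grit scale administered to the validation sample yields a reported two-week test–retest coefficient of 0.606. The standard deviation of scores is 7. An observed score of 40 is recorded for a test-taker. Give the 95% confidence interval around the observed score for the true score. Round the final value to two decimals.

[31.39, 48.61]

SEM = 7.00000 * √(1 − 0.60600) = 7.00000 * √0.39400 ≈ 7.00000 * 0.62769 ≈ 4.39386
1.96 * SEM ≈ 8.61196
95% CI: 40 ± 8.61196 = [31.38804, 48.61196]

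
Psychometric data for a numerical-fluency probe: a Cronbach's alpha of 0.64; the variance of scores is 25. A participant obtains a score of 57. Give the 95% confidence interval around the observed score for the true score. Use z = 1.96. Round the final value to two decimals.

[51.12, 62.88]

SD = √25 = 5.00000
SEM = 5.00000·√(1 − 0.64000) ≈ 3.00000
Half-width = 1.96·3.00000 ≈ 5.88000
CI = 57 ± 5.88000 → [51.12000, 62.88000]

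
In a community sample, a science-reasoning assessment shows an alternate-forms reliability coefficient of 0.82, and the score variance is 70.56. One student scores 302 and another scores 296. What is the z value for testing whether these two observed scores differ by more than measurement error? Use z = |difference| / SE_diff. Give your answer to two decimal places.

σ = 70.56^(1/2) = 8.400
SEM = 8.400 · √(1 − 0.820) = 8.400 · √0.180 ≈ 8.400 · 0.424 ≈ 3.564
Standard error of the difference = 3.564·√2 ≈ 5.040
z = 6 / 5.040 ≈ 1.190

1.19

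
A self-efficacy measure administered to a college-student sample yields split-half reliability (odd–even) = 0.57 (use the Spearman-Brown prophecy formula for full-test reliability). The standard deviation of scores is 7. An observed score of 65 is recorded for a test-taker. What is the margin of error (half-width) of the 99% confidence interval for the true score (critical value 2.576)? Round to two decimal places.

Full-length reliability (Spearman-Brown) = 2(0.57)/(1+0.57) ≈ 0.726
The standard error of measurement is 7.000*√(1 − 0.726) ≈ 7.000*0.523 ≈ 3.663.
Half-width = 2.576*3.663 ≈ 9.437

9.44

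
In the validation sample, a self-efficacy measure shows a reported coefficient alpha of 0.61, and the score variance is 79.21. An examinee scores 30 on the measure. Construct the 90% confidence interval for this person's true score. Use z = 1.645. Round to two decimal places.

[20.86, 39.14]

SD = √79.21 = 8.9000
SEM = 8.9000*√(1 − 0.6100) ≈ 5.5580
Half-width = 1.645*5.5580 ≈ 9.1430
90% CI: 30 ± 9.1430 = [20.8570, 39.1430]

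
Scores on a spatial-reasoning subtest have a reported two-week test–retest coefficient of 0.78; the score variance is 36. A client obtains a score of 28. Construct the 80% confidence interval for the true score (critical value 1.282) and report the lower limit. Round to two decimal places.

24.39

SD = √36 ≃ 6.000
The standard error of measurement is 6.000*√(1 − 0.780) ≃ 6.000*0.469 ≃ 2.814.
1.282 * SEM ≃ 3.608
Lower bound: 28 − 3.608 = 24.392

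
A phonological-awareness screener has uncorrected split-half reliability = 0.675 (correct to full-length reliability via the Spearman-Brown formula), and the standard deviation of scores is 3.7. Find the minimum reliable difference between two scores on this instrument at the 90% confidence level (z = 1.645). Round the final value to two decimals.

Full-length reliability (Spearman-Brown) = 2(0.675)/(1+0.675) ≈ 0.8060
SEM = 3.7000 × √(1 − 0.8060) = 3.7000 × √0.1940 ≈ 3.7000 × 0.4405 ≈ 1.6298
Standard error of the difference = 1.6298·√2 ≈ 2.3049
Minimum reliable difference = 1.645 × SE_diff ≈ 1.645 × 2.3049 ≈ 3.7916

3.79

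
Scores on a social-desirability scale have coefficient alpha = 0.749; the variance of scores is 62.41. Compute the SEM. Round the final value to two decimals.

σ = 62.41^(1/2) = 7.900
SEM = 7.900 × √(1 − 0.749) = 7.900 × √0.251 ≈ 7.900 × 0.501 ≈ 3.958

3.96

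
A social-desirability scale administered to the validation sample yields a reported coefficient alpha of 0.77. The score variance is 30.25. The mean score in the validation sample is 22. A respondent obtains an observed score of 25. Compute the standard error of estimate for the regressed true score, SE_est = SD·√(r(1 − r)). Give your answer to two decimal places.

2.31

SD = √30.25 ≈ 5.50000
SE_est = 5.50000·√[r(1 − r)] ≈ 2.31458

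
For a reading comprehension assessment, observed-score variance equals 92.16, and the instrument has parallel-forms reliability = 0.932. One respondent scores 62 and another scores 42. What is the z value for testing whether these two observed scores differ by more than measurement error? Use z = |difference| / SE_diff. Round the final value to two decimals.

SD = √92.16 ≈ 9.600
SEM = 9.600 * √(1 − 0.932) = 9.600 * √0.068 ≈ 9.600 * 0.261 ≈ 2.503
SE_diff = √2 * SEM ≈ 3.540
z = |62 − 42| / 3.540 = 20 / 3.540 ≈ 5.649

5.65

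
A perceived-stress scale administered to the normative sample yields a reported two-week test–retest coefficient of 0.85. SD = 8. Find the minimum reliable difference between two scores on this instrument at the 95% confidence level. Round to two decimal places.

SEM = 8.000 × √(1 − 0.850) = 8.000 × √0.150 ≈ 8.000 × 0.387 ≈ 3.098
SE_diff = SEM × √2 ≈ 3.098 × 1.414 ≈ 4.382
Minimum reliable difference = 1.96 × SE_diff ≈ 1.96 × 4.382 ≈ 8.588

8.59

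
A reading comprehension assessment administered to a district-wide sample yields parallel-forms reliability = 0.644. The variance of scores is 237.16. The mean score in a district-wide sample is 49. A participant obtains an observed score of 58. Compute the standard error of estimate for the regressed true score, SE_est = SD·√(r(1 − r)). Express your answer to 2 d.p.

SD = √237.16 = 15.4000
SE_est = SD * √(r(1 − r)) = 15.4000 * √0.2293 ≈ 15.4000 * 0.4788 ≈ 7.3738

7.37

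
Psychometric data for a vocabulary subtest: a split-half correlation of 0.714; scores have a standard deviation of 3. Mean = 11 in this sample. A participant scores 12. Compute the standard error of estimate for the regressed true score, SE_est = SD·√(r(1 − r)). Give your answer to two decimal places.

Spearman-Brown: r = 2(0.714) / (1 + 0.714) = 1.428 / 1.714 ≈ 0.833
SE_est = SD · √(r(1 − r)) = 3.000 · √0.139 ≈ 3.000 · 0.373 ≈ 1.119

1.12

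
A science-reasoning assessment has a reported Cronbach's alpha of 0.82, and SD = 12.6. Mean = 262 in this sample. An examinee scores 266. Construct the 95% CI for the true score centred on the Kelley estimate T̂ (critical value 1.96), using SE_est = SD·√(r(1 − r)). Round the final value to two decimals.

[255.79, 274.77]

T̂ = r·X + (1 − r)·M = 0.8200*266 + 0.1800*262 = 218.1200 + 47.1600 ≈ 265.2800
SE_est = SD * √(r(1 − r)) = 12.6000 * √0.1476 ≈ 12.6000 * 0.3842 ≈ 4.8408
CI = 265.2800 ± 1.96 * 4.8408 → [255.7921, 274.7679]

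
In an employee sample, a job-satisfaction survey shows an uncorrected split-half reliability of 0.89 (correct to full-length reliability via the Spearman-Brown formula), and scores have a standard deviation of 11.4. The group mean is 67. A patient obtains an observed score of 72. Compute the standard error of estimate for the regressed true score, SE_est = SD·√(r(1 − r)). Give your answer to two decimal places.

r_full = 2·0.89 / (1 + 0.89) ≃ 0.942
SE_est = SD * √(r(1 − r)) = 11.400 * √0.055 ≃ 11.400 * 0.234 ≃ 2.669

2.67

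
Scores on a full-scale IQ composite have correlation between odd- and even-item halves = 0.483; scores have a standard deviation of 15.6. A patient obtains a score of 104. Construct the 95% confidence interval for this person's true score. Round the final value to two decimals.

[85.95, 122.05]

r_full = 2·0.483 / (1 + 0.483) ≈ 0.6514
SEM = 15.6000·√(1 − 0.6514) ≈ 9.2108
Half-width = 1.96·9.2108 ≈ 18.0532
Interval: (85.9468, 122.0532)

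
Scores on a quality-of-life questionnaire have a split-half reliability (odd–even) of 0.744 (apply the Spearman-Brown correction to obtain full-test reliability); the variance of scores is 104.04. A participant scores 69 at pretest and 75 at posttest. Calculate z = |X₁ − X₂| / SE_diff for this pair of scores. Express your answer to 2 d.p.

SD = √104.04 ≈ 10.2000
Spearman-Brown: r = 2(0.744) / (1 + 0.744) = 1.4880 / 1.7440 ≈ 0.8532
SEM = 10.2000*√(1 − 0.8532) ≈ 3.9079
Standard error of the difference = 3.9079·√2 ≈ 5.5266
z = |69 − 75| / 5.5266 = 6 / 5.5266 ≈ 1.0856

1.09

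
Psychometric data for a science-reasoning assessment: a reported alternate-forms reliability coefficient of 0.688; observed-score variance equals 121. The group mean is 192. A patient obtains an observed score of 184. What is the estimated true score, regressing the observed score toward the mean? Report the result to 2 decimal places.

T̂ = 0.6880(184) + 0.3120(192) ≈ 186.4960

186.50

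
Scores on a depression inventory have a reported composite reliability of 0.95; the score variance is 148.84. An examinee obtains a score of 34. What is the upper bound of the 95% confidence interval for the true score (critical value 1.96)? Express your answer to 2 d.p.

SD = √148.84 = 12.200
SEM = 12.200×√(1 − 0.950) ≃ 2.728
Margin = 1.96 × 2.728 ≃ 5.347
Upper bound: 34 + 5.347 = 39.347

39.35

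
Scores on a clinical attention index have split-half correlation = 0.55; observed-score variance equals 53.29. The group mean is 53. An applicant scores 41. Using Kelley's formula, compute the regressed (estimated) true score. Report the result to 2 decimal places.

44.48

r_full = 2·0.55 / (1 + 0.55) ≃ 0.710
T̂ = 0.710(41) + 0.290(53) ≃ 44.484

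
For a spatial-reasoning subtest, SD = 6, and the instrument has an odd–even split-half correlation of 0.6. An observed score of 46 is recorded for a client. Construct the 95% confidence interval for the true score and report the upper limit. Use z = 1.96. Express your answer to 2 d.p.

51.88

r_full = 2·0.6 / (1 + 0.6) ≈ 0.7500
SEM = 6.0000 * √(1 − 0.7500) = 6.0000 * √0.2500 ≈ 6.0000 * 0.5000 ≈ 3.0000
Half-width = 1.96*3.0000 ≈ 5.8800
Upper limit = 46 + 5.8800 ≈ 51.8800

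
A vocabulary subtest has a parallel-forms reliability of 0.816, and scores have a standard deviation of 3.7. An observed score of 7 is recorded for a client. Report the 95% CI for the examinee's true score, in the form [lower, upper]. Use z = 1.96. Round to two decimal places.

[3.89, 10.11]

SEM = 3.7000·√(1 − 0.8160) ≈ 1.5871
Margin = 1.96 · 1.5871 ≈ 3.1108
Interval: (3.8892, 10.1108)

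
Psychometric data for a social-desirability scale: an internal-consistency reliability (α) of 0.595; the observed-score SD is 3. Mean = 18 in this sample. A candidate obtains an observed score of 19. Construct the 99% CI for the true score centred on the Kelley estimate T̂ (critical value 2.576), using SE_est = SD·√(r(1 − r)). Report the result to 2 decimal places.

T̂ = r·X + (1 − r)·M = 0.59500*19 + 0.40500*18 = 11.30500 + 7.29000 ≈ 18.59500
SE_est = 3.00000*√(0.59500*0.40500) ≈ 1.47268
99% CI: 18.59500 ± 3.79361 ≈ (14.80139, 22.38861)

[14.80, 22.39]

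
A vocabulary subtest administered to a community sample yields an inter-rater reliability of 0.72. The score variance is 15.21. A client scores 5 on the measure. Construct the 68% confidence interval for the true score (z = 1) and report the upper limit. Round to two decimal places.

7.06

SD = √15.21 ≃ 3.9000
SEM = 3.9000·√(1 − 0.7200) ≃ 2.0637
1 · SEM ≃ 2.0637
Upper limit = 5 + 2.0637 ≃ 7.0637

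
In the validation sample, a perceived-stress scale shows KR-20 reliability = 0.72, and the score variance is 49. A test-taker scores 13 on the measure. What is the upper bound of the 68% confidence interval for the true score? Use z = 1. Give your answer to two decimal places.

SD = √49 ≈ 7.0000
SEM = 7.0000 * √(1 − 0.7200) = 7.0000 * √0.2800 ≈ 7.0000 * 0.5292 ≈ 3.7041
1 * SEM ≈ 3.7041
Upper bound: 13 + 3.7041 = 16.7041

16.70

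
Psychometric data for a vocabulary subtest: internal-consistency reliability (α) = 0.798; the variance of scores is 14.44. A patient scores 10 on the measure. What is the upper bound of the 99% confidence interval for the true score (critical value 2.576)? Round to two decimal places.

SD = √14.44 = 3.8000
SEM = 3.8000 * √(1 − 0.7980) = 3.8000 * √0.2020 ≈ 3.8000 * 0.4494 ≈ 1.7079
Margin = 2.576 * 1.7079 ≈ 4.3995
Upper bound: 10 + 4.3995 = 14.3995

14.40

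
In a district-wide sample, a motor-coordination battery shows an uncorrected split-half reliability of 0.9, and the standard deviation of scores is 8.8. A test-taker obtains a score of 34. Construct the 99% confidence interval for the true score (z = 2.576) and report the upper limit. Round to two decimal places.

39.20

r_full = 2·0.9 / (1 + 0.9) ≈ 0.9474
The standard error of measurement is 8.8000×√(1 − 0.9474) ≈ 8.8000×0.2294 ≈ 2.0189.
Half-width = 2.576×2.0189 ≈ 5.2006
Upper bound: 34 + 5.2006 = 39.2006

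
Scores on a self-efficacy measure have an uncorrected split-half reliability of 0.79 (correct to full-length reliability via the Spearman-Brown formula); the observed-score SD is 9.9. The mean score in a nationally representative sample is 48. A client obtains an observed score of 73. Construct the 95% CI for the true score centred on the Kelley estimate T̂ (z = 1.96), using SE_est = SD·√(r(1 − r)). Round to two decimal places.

r_full = 2·0.79 / (1 + 0.79) ≃ 0.883
T̂ = 0.883(73) + 0.117(48) ≃ 70.067
SE_est = SD × √(r(1 − r)) = 9.900 × √0.104 ≃ 9.900 × 0.322 ≃ 3.186
CI = 70.067 ± 1.96 × 3.186 → [63.823, 76.311]

[63.82, 76.31]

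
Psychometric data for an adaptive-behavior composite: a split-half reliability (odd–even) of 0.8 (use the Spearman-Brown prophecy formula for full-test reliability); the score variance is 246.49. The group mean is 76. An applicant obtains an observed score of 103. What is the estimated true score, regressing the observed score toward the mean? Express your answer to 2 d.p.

Spearman-Brown: r = 2(0.8) / (1 + 0.8) = 1.6000 / 1.8000 ≃ 0.8889
Estimated true score = 0.8889×103 + (1 − 0.8889)×76 ≃ 100.0000

100.00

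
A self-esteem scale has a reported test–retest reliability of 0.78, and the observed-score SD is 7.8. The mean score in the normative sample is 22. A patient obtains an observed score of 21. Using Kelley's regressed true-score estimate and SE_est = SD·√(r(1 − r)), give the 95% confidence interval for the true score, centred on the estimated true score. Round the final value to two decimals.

[14.89, 27.55]

T̂ = r·X + (1 − r)·M = 0.7800·21 + 0.2200·22 = 16.3800 + 4.8400 ≈ 21.2200
SE_est = 7.8000·√[r(1 − r)] ≈ 3.2311
CI = 21.2200 ± 1.96 · 3.2311 → [14.8870, 27.5530]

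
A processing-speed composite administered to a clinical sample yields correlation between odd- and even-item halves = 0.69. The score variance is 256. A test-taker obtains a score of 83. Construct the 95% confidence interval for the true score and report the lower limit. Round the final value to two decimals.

σ = 256^(1/2) = 16.00000
r_full = 2·0.69 / (1 + 0.69) ≈ 0.81657
SEM = 16.00000 × √(1 − 0.81657) = 16.00000 × √0.18343 ≈ 16.00000 × 0.42829 ≈ 6.85263
Half-width = 1.96×6.85263 ≈ 13.43116
Lower limit = 83 − 13.43116 ≈ 69.56884

69.57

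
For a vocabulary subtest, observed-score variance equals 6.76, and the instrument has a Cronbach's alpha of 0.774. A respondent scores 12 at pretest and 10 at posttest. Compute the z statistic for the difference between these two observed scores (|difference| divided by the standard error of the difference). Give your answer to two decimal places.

1.14

SD = √6.76 = 2.600
SEM = 2.600 * √(1 − 0.774) = 2.600 * √0.226 ≈ 2.600 * 0.475 ≈ 1.236
SE_diff = √2 * SEM ≈ 1.748
z = |12 − 10| / 1.748 = 2 / 1.748 ≈ 1.144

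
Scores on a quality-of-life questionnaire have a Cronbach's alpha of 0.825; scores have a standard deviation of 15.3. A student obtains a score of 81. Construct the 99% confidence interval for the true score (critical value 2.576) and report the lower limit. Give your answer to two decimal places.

SEM = 15.30000·√(1 − 0.82500) ≈ 6.40045
2.576 · SEM ≈ 16.48756
Lower bound: 81 − 16.48756 = 64.51244

64.51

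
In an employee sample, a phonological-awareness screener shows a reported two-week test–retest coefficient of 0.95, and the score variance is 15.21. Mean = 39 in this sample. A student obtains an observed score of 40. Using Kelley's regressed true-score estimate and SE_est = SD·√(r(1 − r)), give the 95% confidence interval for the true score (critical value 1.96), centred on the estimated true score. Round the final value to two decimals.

SD = √15.21 ≈ 3.9000
Estimated true score = 0.9500·40 + (1 − 0.9500)·39 ≈ 39.9500
SE_est = SD · √(r(1 − r)) = 3.9000 · √0.0475 ≈ 3.9000 · 0.2179 ≈ 0.8500
CI = 39.9500 ± 1.96 · 0.8500 → [38.2840, 41.6160]

[38.28, 41.62]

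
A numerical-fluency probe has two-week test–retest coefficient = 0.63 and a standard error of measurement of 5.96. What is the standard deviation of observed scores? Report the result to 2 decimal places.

9.80

SD = SEM / √(1 − r) = 5.96 / √0.370 ≃ 5.96 / 0.608 ≃ 9.798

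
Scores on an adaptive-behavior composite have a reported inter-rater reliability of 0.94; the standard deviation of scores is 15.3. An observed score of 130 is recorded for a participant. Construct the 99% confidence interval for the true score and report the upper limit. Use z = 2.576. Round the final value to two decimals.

139.65

SEM = 15.300 × √(1 − 0.940) = 15.300 × √0.060 ≈ 15.300 × 0.245 ≈ 3.748
Margin = 2.576 × 3.748 ≈ 9.654
Upper bound: 130 + 9.654 = 139.654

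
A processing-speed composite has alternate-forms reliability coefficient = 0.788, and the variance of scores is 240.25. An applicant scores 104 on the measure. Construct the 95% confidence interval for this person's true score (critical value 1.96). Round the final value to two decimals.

[90.01, 117.99]

SD = √240.25 = 15.5000
The standard error of measurement is 15.5000*√(1 − 0.7880) ≈ 15.5000*0.4604 ≈ 7.1367.
Margin = 1.96 * 7.1367 ≈ 13.9880
Interval: (90.0120, 117.9880)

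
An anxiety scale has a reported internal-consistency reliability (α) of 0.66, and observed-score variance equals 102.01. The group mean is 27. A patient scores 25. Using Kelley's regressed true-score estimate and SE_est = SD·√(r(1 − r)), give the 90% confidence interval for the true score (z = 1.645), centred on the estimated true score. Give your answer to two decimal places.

[17.81, 33.55]

σ = 102.01^(1/2) = 10.10000
T̂ = r·X + (1 − r)·M = 0.66000·25 + 0.34000·27 = 16.50000 + 9.18000 ≈ 25.68000
SE_est = SD · √(r(1 − r)) = 10.10000 · √0.22440 ≈ 10.10000 · 0.47371 ≈ 4.78446
CI = 25.68000 ± 1.645 · 4.78446 → [17.80957, 33.55043]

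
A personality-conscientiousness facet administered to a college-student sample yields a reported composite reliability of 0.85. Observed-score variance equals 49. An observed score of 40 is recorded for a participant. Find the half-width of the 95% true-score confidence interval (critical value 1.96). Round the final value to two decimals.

5.31

SD = √49 ≈ 7.0000
SEM = 7.0000×√(1 − 0.8500) ≈ 2.7111
1.96 × SEM ≈ 5.3137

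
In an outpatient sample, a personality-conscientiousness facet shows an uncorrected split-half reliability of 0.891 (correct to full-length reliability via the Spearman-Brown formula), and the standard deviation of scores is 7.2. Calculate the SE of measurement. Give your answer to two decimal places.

1.73

Spearman-Brown: r = 2(0.891) / (1 + 0.891) = 1.7820 / 1.8910 ≈ 0.9424
SEM = 7.2000 × √(1 − 0.9424) = 7.2000 × √0.0576 ≈ 7.2000 × 0.2401 ≈ 1.7286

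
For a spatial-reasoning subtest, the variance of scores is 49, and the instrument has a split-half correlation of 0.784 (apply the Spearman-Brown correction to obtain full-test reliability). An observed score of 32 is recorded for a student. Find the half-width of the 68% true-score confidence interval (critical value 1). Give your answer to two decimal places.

2.44

SD = √49 = 7.000
r_full = 2·0.784 / (1 + 0.784) ≈ 0.879
SEM = 7.000 · √(1 − 0.879) = 7.000 · √0.121 ≈ 7.000 · 0.348 ≈ 2.436
Half-width = 1·2.436 ≈ 2.436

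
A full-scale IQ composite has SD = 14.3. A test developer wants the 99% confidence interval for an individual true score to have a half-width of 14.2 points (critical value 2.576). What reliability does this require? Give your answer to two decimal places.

SEM needed = half-width / z = 14.2/2.576 ≈ 5.512
r = 1 − (SEM / SD)² = 1 − (5.512 / 14.3)² ≈ 1 − 0.149 ≈ 0.851

0.85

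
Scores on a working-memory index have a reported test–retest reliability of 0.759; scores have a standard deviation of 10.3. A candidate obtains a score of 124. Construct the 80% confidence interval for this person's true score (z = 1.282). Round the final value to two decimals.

[117.52, 130.48]

The standard error of measurement is 10.3000*√(1 − 0.7590) ≃ 10.3000*0.4909 ≃ 5.0565.
1.282 * SEM ≃ 6.4824
CI = 124 ± 6.4824 → [117.5176, 130.4824]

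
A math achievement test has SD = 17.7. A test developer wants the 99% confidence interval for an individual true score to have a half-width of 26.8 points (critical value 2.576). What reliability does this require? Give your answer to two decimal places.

0.65

SEM needed = half-width / z = 26.8/2.576 ≃ 10.4037
r = 1 − (SEM / SD)² = 1 − (10.4037 / 17.7)² ≃ 1 − 0.3455 ≃ 0.6545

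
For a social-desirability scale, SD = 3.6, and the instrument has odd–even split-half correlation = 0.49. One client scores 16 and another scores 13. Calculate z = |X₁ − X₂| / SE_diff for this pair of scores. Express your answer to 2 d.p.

1.01

Spearman-Brown: r = 2(0.49) / (1 + 0.49) = 0.9800 / 1.4900 ≈ 0.6577
SEM = 3.6000×√(1 − 0.6577) ≈ 2.1062
Standard error of the difference = 2.1062·√2 ≈ 2.9786
z = 3 / 2.9786 ≈ 1.0072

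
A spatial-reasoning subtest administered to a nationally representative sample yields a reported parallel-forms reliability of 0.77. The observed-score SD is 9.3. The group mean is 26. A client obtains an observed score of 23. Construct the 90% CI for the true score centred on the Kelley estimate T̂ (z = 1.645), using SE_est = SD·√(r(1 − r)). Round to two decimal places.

[17.25, 30.13]

T̂ = 0.770(23) + 0.230(26) ≃ 23.690
SE_est = 9.300·√[r(1 − r)] ≃ 3.914
CI = 23.690 ± 1.645 · 3.914 → [17.252, 30.128]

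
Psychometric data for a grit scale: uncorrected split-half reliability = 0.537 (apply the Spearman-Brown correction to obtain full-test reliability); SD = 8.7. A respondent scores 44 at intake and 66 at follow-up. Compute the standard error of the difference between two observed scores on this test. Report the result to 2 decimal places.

6.75

r_full = 2·0.537 / (1 + 0.537) ≈ 0.6988
The standard error of measurement is 8.7000*√(1 − 0.6988) ≈ 8.7000*0.5488 ≈ 4.7750.
SE_diff = √2 * SEM ≈ 6.7529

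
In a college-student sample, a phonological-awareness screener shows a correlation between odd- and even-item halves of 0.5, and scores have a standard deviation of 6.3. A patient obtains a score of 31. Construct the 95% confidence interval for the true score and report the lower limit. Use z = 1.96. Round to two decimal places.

r_full = 2·0.5 / (1 + 0.5) ≃ 0.667
SEM = 6.300 * √(1 − 0.667) = 6.300 * √0.333 ≃ 6.300 * 0.577 ≃ 3.637
1.96 * SEM ≃ 7.129
Lower bound: 31 − 7.129 = 23.871

23.87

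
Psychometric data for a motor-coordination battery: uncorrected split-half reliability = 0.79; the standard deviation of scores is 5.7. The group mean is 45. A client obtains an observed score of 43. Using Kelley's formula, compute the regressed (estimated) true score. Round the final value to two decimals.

43.23

Full-length reliability (Spearman-Brown) = 2(0.79)/(1+0.79) ≈ 0.8827
T̂ = 0.8827(43) + 0.1173(45) ≈ 43.2346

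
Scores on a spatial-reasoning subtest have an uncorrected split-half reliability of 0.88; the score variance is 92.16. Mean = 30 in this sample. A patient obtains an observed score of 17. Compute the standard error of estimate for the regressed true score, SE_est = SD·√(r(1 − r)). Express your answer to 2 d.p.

2.35

SD = √92.16 ≃ 9.600
Full-length reliability (Spearman-Brown) = 2(0.88)/(1+0.88) ≃ 0.936
SE_est = SD * √(r(1 − r)) = 9.600 * √0.060 ≃ 9.600 * 0.244 ≃ 2.347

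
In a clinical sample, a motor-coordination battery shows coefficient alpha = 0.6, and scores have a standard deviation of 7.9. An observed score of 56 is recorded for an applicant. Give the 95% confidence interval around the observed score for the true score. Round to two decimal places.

SEM = 7.90000×√(1 − 0.60000) ≃ 4.99640
1.96 × SEM ≃ 9.79294
95% CI: 56 ± 9.79294 = [46.20706, 65.79294]

[46.21, 65.79]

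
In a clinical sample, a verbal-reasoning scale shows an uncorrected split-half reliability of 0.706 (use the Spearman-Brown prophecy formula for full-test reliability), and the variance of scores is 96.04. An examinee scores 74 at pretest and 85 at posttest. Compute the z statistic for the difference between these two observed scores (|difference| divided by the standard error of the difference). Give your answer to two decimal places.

1.91

σ = 96.04^(1/2) = 9.8000
r_full = 2·0.706 / (1 + 0.706) ≈ 0.8277
SEM = 9.8000·√(1 − 0.8277) ≈ 4.0683
SE_diff = SEM · √2 ≈ 4.0683 · 1.4142 ≈ 5.7534
z = 11 / 5.7534 ≈ 1.9119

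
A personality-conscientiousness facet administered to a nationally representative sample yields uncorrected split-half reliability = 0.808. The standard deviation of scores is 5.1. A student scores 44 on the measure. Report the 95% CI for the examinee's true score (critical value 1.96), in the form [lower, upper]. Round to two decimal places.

Spearman-Brown: r = 2(0.808) / (1 + 0.808) = 1.616 / 1.808 ≈ 0.894
SEM = 5.100 · √(1 − 0.894) = 5.100 · √0.106 ≈ 5.100 · 0.326 ≈ 1.662
Half-width = 1.96·1.662 ≈ 3.257
95% CI: 44 ± 3.257 = [40.743, 47.257]

[40.74, 47.26]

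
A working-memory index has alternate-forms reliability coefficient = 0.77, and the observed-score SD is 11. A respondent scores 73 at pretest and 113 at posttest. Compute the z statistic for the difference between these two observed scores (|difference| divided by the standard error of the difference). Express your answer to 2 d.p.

5.36

SEM = 11.0000·√(1 − 0.7700) ≈ 5.2754
SE_diff = √2 · SEM ≈ 7.4606
z = |73 − 113| / 7.4606 = 40 / 7.4606 ≈ 5.3615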